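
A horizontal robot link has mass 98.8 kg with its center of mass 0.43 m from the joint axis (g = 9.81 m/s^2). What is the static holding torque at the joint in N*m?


tau = m*g*L = 98.8 * 9.81 * 0.43 = 416.7680

416.7680 N*m


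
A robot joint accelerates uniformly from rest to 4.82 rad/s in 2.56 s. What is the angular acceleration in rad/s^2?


alpha = delta_omega / t = 4.82 / 2.56 = 1.8828

1.8828 rad/s^2


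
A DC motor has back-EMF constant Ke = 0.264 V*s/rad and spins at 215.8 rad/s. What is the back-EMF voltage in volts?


V_emf = Ke * omega = 0.264*215.8 = 56.9712

56.9712 V


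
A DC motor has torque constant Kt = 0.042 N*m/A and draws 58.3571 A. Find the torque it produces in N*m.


tau = Kt * I = 0.042*58.3571 = 2.4510

2.4510 N*m


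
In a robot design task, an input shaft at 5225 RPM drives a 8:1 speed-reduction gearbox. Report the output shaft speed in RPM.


omega_out = omega_in / N = 5225 / 8 = 653.1250

653.1250 RPM


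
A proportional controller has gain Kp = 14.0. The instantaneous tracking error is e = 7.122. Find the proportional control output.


u_P = Kp * e = 14.0 * 7.122 = 99.7080

99.7080


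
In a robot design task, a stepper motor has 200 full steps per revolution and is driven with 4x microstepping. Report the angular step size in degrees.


step = 360/(200*4) = 360/800 = 0.4500

0.4500 degrees


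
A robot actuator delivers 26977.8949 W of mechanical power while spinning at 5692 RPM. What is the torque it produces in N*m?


omega = 5692 * 2*pi/60 = 596.064846 rad/s
tau = P / omega = 26977.8949 / 596.064846 = 45.2600

45.2600 N*m


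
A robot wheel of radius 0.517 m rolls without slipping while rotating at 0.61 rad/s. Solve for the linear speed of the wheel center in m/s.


v = omega * r = 0.61 * 0.517 = 0.3154

0.3154 m/s


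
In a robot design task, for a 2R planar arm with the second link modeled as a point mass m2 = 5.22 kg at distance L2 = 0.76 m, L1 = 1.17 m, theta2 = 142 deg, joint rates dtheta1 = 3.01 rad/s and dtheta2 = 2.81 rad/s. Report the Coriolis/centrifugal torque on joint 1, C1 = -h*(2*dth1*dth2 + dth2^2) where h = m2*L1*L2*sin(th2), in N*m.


h = m2*L1*L2*sin(th2) = 5.22*1.17*0.76*sin(142 deg) = 2.857669
C1 = -h*(2*3.01*2.81 + 2.81^2) = -2.857669*24.8123 = -70.9053

-70.9053 N*m


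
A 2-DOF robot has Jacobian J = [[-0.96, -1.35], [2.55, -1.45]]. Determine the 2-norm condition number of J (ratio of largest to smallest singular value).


JJ^T eigenvalues: trace(JJ^T) = 11.3491, det(JJ^T) = det(J)^2 = 23.37239025
s_max^2 = (11.3491 + sqrt(35.31250981))/2 = 8.64576649
s_min^2 = (11.3491 - sqrt(35.31250981))/2 = 2.70333351
kappa = s_max/s_min = sqrt(8.64576649/2.70333351) = 1.7883

1.7883


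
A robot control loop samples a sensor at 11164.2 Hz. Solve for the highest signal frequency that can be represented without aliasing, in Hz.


f_max = f_s/2 = 11164.2/2 = 5582.1000

5582.1000 Hz


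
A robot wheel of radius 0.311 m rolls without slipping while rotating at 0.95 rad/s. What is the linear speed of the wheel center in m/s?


v = omega * r = 0.95 * 0.311 = 0.2954

0.2954 m/s


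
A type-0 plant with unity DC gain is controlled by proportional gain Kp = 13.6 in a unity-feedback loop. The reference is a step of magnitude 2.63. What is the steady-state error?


e_ss = R/(1 + Kp) = 2.63/(1 + 13.6) = 2.63/14.6000 = 0.1801

0.1801


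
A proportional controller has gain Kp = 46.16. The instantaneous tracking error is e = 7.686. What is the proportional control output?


u_P = Kp * e = 46.16 * 7.686 = 354.7858

354.7858


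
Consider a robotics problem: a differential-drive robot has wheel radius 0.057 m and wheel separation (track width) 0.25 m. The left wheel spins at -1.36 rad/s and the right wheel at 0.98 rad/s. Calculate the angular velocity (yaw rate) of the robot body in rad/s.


omega = r*(wR - wL)/L = 0.057*(0.98 - (-1.36))/0.25 = 0.5335

0.5335 rad/s


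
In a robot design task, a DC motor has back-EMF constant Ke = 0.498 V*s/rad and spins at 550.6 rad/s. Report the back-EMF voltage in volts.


V_emf = Ke * omega = 0.498*550.6 = 274.1988

274.1988 V


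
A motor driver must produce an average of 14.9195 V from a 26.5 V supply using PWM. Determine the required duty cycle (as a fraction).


D = V_avg/V_supply = 14.9195/26.5 = 0.5630

0.5630


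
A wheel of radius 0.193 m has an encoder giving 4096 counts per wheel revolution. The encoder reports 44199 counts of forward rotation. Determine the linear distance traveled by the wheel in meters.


revs = 44199/4096 = 10.790771
d = revs * 2*pi*r = 10.790771 * 2*pi*0.193 = 13.0855

13.0855 m


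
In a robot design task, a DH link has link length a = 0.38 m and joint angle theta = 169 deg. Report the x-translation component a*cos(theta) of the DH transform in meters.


a*cos(theta) = 0.38*cos(169 deg) = -0.3730

-0.3730 m


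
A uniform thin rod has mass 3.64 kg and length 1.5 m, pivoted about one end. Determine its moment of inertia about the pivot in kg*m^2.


I = (1/3)*m*L^2 = (1/3)*3.64*1.5^2 = 2.7300

2.7300 kg*m^2


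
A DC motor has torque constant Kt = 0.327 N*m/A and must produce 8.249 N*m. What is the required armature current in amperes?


I = tau / Kt = 8.249/0.327 = 25.2263

25.2263 A


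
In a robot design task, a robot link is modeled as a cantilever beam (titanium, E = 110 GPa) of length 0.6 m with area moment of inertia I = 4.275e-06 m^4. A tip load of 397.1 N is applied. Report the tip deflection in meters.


delta = F*L^3/(3*E*I) = 397.1*0.6^3/(3*1.100e+11*4.275e-06)
      = 85.7736/1410750 = 6.0800e-05

6.0800e-05 m


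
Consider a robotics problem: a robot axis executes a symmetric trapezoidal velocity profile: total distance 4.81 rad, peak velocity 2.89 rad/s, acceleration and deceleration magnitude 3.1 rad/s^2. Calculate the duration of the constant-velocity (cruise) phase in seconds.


t_acc = v/a = 0.932258 s, d_acc = v^2/(2a) = 1.347113 rad each
d_cruise = 4.81 - 2*1.347113 = 2.115774 rad
t_cruise = d_cruise/v = 2.115774/2.89 = 0.7321

0.7321 s


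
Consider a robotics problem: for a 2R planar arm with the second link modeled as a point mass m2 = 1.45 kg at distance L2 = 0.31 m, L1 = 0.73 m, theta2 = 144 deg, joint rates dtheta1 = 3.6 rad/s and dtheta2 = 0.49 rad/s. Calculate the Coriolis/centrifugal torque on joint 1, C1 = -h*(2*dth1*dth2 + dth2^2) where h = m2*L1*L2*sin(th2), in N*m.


h = m2*L1*L2*sin(th2) = 1.45*0.73*0.31*sin(144 deg) = 0.192873
C1 = -h*(2*3.6*0.49 + 0.49^2) = -0.192873*3.7681 = -0.7268

-0.7268 N*m


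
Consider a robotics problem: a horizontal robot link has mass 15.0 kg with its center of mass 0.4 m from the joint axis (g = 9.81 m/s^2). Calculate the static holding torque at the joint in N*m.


tau = m*g*L = 15.0 * 9.81 * 0.4 = 58.8600

58.8600 N*m


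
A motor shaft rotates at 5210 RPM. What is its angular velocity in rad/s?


omega = 5210 * 2*pi/60 = 545.5899

545.5899 rad/s


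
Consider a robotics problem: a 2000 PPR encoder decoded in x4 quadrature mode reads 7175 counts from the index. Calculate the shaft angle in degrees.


angle = counts * 360 / (PPR*4) = 7175 * 360 / 8000 = 322.8750

322.8750 degrees


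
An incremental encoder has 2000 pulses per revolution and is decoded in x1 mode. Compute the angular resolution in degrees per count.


resolution = 360 / (PPR * 1) = 360 / 2000 = 0.1800

0.1800 degrees


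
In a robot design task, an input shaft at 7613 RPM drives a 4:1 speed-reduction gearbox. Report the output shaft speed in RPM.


omega_out = omega_in / N = 7613 / 4 = 1903.2500

1903.2500 RPM


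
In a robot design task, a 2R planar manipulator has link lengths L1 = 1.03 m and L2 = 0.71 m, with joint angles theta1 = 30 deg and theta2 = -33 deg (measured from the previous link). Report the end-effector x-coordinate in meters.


x = L1*cos(th1) + L2*cos(th1+th2) = 1.03*cos(30 deg) + 0.71*cos(-3 deg) = 1.6010

1.6010 m


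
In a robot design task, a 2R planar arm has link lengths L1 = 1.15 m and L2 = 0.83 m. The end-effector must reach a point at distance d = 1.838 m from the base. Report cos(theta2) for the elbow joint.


cos(th2) = (d^2 - L1^2 - L2^2)/(2*L1*L2) = (1.838^2 - 1.15^2 - 0.83^2)/(2*1.15*0.83) = 0.7160

0.7160


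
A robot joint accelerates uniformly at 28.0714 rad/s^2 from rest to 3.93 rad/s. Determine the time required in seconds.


t = delta_omega / alpha = 3.93 / 28.0714 = 0.1400

0.1400 s


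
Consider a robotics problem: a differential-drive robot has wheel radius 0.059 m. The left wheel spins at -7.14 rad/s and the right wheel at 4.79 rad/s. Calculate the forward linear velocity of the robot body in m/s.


v = r*(wR + wL)/2 = 0.059*(4.79 + -7.14)/2 = -0.0693

-0.0693 m/s


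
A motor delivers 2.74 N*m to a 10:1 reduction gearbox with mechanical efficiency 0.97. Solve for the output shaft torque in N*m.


tau_out = tau_in * N * eta = 2.74 * 10 * 0.97 = 26.5780

26.5780 N*m


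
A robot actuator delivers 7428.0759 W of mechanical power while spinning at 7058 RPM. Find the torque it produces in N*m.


omega = 7058 * 2*pi/60 = 739.112032 rad/s
tau = P / omega = 7428.0759 / 739.112032 = 10.0500

10.0500 N*m


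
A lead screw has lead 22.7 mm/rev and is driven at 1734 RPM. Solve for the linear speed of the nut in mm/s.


v = lead * (RPM/60) = 22.7*1734/60 = 656.0300

656.0300 mm/s


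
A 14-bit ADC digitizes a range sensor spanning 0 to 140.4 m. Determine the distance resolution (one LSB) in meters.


res = range / 2^n = 140.4/2^14 = 140.4/16384 = 0.0086

0.0086 m


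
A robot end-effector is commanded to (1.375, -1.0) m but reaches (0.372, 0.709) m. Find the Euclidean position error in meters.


dx = 0.372 - (1.375) = -1.0030, dy = 0.709 - (-1.0) = 1.7090
err = sqrt(1.006009 + 2.920681) = 1.9816

1.9816 m


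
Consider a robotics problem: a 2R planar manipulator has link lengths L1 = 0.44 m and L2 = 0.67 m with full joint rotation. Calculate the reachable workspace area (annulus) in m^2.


r_max = L1 + L2 = 1.1100, r_min = |L1 - L2| = 0.2300
A = pi*(r_max^2 - r_min^2) = pi*(1.2321 - 0.0529) = 3.7046

3.7046 m^2


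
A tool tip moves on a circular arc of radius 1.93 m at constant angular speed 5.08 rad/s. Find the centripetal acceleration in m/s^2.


a_c = omega^2 * r = 5.08^2 * 1.93 = 49.8064

49.8064 m/s^2


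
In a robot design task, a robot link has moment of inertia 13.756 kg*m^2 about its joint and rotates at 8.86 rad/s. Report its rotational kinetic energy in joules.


KE = (1/2)*I*omega^2 = 0.5*13.756*8.86^2 = 539.9202

539.9202 J


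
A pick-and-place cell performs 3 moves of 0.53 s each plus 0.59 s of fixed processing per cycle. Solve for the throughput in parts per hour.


T_cycle = 3*0.53 + 0.59 = 2.1800 s
rate = 3600/T = 1651.3761

1651.3761 parts/hour


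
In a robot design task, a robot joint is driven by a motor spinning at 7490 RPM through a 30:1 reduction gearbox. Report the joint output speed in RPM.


omega_joint = omega_motor / N = 7490 / 30 = 249.6667

249.6667 RPM


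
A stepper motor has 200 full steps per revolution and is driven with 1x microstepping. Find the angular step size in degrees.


step = 360/(200*1) = 360/200 = 1.8000

1.8000 degrees


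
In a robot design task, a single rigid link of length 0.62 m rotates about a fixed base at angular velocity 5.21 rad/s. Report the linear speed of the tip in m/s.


v = L*omega = 0.62 * 5.21 = 3.2302

3.2302 m/s


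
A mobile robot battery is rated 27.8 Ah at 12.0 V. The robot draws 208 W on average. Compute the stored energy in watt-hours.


E = capacity * V = 27.8*12.0 = 333.6000

333.6000 Wh


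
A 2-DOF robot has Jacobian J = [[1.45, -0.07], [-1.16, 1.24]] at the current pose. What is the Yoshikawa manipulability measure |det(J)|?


det(J) = 1.45*1.24 - (-0.07)*(-1.16) = 1.7168
|det(J)| = 1.7168

1.7168


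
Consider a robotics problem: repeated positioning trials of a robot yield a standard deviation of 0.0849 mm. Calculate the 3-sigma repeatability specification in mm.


repeatability = 3*sigma = 3*0.0849 = 0.2547

0.2547 mm


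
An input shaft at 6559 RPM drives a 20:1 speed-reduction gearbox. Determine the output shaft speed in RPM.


omega_out = omega_in / N = 6559 / 20 = 327.9500

327.9500 RPM


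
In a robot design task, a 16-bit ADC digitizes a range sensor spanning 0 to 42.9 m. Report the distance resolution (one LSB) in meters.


res = range / 2^n = 42.9/2^16 = 42.9/65536 = 6.5460e-04

6.5460e-04 m


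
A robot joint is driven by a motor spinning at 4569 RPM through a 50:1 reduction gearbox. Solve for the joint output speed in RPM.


omega_joint = omega_motor / N = 4569 / 50 = 91.3800

91.3800 RPM


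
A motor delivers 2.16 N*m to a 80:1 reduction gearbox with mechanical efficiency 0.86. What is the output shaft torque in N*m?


tau_out = tau_in * N * eta = 2.16 * 80 * 0.86 = 148.6080

148.6080 N*m


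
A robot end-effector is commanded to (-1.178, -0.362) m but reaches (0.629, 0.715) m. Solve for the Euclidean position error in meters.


dx = 0.629 - (-1.178) = 1.8070, dy = 0.715 - (-0.362) = 1.0770
err = sqrt(3.265249 + 1.159929) = 2.1036

2.1036 m


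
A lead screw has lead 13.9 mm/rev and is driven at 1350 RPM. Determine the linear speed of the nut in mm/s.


v = lead * (RPM/60) = 13.9*1350/60 = 312.7500

312.7500 mm/s


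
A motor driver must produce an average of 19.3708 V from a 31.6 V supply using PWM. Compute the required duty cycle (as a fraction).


D = V_avg/V_supply = 19.3708/31.6 = 0.6130

0.6130


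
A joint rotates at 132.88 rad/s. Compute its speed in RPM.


RPM = 132.88 * 60/(2*pi) = 1268.9105

1268.9105 RPM


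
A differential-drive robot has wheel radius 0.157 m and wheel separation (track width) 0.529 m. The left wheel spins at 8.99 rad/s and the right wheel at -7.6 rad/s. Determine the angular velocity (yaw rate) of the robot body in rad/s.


omega = r*(wR - wL)/L = 0.157*(-7.6 - (8.99))/0.529 = -4.9237

-4.9237 rad/s


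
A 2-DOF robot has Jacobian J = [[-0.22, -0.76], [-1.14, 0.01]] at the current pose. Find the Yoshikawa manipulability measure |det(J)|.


det(J) = -0.22*0.01 - (-0.76)*(-1.14) = -0.8686
|det(J)| = 0.8686

0.8686


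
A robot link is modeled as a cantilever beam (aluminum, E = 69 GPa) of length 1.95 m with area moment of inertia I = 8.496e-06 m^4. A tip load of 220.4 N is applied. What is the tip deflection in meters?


delta = F*L^3/(3*E*I) = 220.4*1.95^3/(3*6.900e+10*8.496e-06)
      = 1634.23845/1758672 = 9.2925e-04

9.2925e-04 m


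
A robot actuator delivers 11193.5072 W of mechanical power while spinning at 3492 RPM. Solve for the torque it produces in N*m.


omega = 3492 * 2*pi/60 = 365.681385 rad/s
tau = P / omega = 11193.5072 / 365.681385 = 30.6100

30.6100 N*m


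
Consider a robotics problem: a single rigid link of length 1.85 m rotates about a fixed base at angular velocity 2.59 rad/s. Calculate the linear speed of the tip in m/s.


v = L*omega = 1.85 * 2.59 = 4.7915

4.7915 m/s


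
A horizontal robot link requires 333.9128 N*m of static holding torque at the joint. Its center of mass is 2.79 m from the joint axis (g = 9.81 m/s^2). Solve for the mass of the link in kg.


m = tau / (g*L) = 333.9128 / (9.81 * 2.79) = 12.2000

12.2000 kg


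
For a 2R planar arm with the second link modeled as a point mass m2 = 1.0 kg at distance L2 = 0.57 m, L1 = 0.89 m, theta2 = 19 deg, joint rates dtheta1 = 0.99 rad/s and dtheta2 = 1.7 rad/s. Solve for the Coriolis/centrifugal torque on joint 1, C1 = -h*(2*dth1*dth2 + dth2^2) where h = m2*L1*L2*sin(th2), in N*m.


h = m2*L1*L2*sin(th2) = 1.0*0.89*0.57*sin(19 deg) = 0.165161
C1 = -h*(2*0.99*1.7 + 1.7^2) = -0.165161*6.2560 = -1.0332

-1.0332 N*m


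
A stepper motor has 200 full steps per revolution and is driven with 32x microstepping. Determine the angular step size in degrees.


step = 360/(200*32) = 360/6400 = 0.0563

0.0563 degrees


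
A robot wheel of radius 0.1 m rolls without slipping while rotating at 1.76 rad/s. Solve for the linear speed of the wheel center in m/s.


v = omega * r = 1.76 * 0.1 = 0.1760

0.1760 m/s


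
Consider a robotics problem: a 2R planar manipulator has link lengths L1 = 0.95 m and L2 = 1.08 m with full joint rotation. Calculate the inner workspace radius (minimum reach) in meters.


r_min = |L1 - L2| = |0.95 - 1.08| = 0.1300

0.1300 m


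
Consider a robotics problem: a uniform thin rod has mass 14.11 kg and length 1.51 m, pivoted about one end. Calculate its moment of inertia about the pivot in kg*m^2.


I = (1/3)*m*L^2 = (1/3)*14.11*1.51^2 = 10.7241

10.7241 kg*m^2


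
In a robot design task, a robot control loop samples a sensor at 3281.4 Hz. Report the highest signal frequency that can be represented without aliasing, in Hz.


f_max = f_s/2 = 3281.4/2 = 1640.7000

1640.7000 Hz


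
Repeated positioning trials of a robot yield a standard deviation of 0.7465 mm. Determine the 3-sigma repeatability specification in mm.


repeatability = 3*sigma = 3*0.7465 = 2.2395

2.2395 mm


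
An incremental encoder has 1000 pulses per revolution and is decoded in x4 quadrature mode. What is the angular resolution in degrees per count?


resolution = 360 / (PPR * 4) = 360 / 4000 = 0.0900

0.0900 degrees


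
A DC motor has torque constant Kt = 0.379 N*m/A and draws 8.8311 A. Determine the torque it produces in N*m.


tau = Kt * I = 0.379*8.8311 = 3.3470

3.3470 N*m


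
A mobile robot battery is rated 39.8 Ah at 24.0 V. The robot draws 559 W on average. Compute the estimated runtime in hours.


E = 39.8*24.0 = 955.2000 Wh
t = E/P = 955.2000/559 = 1.7088

1.7088 hours


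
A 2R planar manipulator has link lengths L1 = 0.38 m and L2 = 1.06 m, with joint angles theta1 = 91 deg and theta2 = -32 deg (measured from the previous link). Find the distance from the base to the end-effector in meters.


x = L1*cos(th1) + L2*cos(th1+th2) = 0.539308
y = L1*sin(th1) + L2*sin(th1+th2) = 1.288539
d = sqrt(x^2 + y^2) = sqrt(0.290853 + 1.660333) = 1.3968

1.3968 m


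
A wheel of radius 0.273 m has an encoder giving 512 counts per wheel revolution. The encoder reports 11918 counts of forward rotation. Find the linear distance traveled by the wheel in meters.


revs = 11918/512 = 23.277344
d = revs * 2*pi*r = 23.277344 * 2*pi*0.273 = 39.9279

39.9279 m


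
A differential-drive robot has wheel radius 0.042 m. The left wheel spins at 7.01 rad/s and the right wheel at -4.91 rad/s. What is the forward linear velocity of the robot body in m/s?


v = r*(wR + wL)/2 = 0.042*(-4.91 + 7.01)/2 = 0.0441

0.0441 m/s


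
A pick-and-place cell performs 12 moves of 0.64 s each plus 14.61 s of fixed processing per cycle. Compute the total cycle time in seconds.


T = 12*0.64 + 14.61 = 22.2900

22.2900 s


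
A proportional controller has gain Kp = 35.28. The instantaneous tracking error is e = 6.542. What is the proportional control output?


u_P = Kp * e = 35.28 * 6.542 = 230.8018

230.8018


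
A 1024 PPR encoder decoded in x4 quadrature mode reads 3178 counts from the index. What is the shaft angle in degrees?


angle = counts * 360 / (PPR*4) = 3178 * 360 / 4096 = 279.3164

279.3164 degrees


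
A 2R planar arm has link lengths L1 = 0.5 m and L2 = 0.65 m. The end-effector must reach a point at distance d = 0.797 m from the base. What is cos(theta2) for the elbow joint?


cos(th2) = (d^2 - L1^2 - L2^2)/(2*L1*L2) = (0.797^2 - 0.5^2 - 0.65^2)/(2*0.5*0.65) = -0.0574

-0.0574


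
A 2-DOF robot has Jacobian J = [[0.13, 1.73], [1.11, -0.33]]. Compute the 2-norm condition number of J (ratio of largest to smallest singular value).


JJ^T eigenvalues: trace(JJ^T) = 4.3508, det(JJ^T) = det(J)^2 = 3.85415424
s_max^2 = (4.3508 + sqrt(3.51284368))/2 = 3.11252908
s_min^2 = (4.3508 - sqrt(3.51284368))/2 = 1.23827092
kappa = s_max/s_min = sqrt(3.11252908/1.23827092) = 1.5854

1.5854


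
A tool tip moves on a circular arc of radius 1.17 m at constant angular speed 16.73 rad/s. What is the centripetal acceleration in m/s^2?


a_c = omega^2 * r = 16.73^2 * 1.17 = 327.4747

327.4747 m/s^2


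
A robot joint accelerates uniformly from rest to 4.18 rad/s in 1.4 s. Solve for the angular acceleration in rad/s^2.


alpha = delta_omega / t = 4.18 / 1.4 = 2.9857

2.9857 rad/s^2


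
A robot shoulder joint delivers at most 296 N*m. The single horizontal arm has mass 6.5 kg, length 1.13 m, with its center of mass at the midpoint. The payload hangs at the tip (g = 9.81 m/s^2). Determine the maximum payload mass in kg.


tau_arm = m_arm*g*(L/2) = 6.5*9.81*1.13/2 = 36.0272 N*m
tau_payload = tau_max - tau_arm = 296 - 36.0272 = 259.9728
m_payload = tau_payload / (g*L) = 259.9728 / (9.81*1.13) = 23.4520

23.4520 kg


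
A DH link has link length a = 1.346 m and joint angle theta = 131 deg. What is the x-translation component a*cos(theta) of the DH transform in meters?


a*cos(theta) = 1.346*cos(131 deg) = -0.8831

-0.8831 m


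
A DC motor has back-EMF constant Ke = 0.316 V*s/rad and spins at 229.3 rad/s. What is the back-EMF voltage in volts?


V_emf = Ke * omega = 0.316*229.3 = 72.4588

72.4588 V


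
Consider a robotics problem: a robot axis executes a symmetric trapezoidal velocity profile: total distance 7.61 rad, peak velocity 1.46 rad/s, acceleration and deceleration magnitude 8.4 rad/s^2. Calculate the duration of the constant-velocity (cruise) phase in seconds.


t_acc = v/a = 0.173810 s, d_acc = v^2/(2a) = 0.126881 rad each
d_cruise = 7.61 - 2*0.126881 = 7.356238 rad
t_cruise = d_cruise/v = 7.356238/1.46 = 5.0385

5.0385 s


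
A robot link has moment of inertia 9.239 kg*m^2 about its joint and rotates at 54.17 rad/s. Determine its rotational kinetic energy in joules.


KE = (1/2)*I*omega^2 = 0.5*9.239*54.17^2 = 13555.4095

13555.4095 J


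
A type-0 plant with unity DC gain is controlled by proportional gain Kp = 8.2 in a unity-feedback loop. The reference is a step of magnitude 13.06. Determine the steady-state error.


e_ss = R/(1 + Kp) = 13.06/(1 + 8.2) = 13.06/9.2000 = 1.4196

1.4196


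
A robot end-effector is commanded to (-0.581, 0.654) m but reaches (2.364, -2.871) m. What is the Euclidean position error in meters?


dx = 2.364 - (-0.581) = 2.9450, dy = -2.871 - (0.654) = -3.5250
err = sqrt(8.673025 + 12.425625) = 4.5933

4.5933 m


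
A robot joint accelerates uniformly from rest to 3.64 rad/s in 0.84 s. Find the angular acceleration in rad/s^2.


alpha = delta_omega / t = 3.64 / 0.84 = 4.3333

4.3333 rad/s^2


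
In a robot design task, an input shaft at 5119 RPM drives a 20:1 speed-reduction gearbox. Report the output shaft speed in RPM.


omega_out = omega_in / N = 5119 / 20 = 255.9500

255.9500 RPM


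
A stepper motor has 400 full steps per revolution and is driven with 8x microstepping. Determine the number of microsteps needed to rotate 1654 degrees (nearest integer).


step_size = 360/(400*8) = 360/3200 = 0.112500 deg
n = 1654/(360/3200) = 1654*3200/360 = 14702.2222 -> 14702

14702 steps


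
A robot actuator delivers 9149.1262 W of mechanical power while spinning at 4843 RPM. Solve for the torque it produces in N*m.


omega = 4843 * 2*pi/60 = 507.157774 rad/s
tau = P / omega = 9149.1262 / 507.157774 = 18.0400

18.0400 N*m


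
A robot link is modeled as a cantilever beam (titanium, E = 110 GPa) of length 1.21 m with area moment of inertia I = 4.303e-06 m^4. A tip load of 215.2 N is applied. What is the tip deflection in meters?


delta = F*L^3/(3*E*I) = 215.2*1.21^3/(3*1.100e+11*4.303e-06)
      = 381.2399272/1419990 = 2.6848e-04

2.6848e-04 m


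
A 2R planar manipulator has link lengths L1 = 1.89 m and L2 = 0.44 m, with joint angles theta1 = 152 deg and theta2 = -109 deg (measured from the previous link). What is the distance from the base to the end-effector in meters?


x = L1*cos(th1) + L2*cos(th1+th2) = -1.346975
y = L1*sin(th1) + L2*sin(th1+th2) = 1.187381
d = sqrt(x^2 + y^2) = sqrt(1.814342 + 1.409874) = 1.7956

1.7956 m


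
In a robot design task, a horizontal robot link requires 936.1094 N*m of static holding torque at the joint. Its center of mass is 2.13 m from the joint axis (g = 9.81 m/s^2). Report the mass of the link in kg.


m = tau / (g*L) = 936.1094 / (9.81 * 2.13) = 44.8000

44.8000 kg


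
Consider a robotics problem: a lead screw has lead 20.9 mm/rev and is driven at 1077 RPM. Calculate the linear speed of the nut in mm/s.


v = lead * (RPM/60) = 20.9*1077/60 = 375.1550

375.1550 mm/s


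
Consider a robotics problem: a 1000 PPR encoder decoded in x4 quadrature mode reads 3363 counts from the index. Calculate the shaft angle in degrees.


angle = counts * 360 / (PPR*4) = 3363 * 360 / 4000 = 302.6700

302.6700 degrees


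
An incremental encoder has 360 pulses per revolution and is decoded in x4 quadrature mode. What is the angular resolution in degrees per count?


resolution = 360 / (PPR * 4) = 360 / 1440 = 0.2500

0.2500 degrees


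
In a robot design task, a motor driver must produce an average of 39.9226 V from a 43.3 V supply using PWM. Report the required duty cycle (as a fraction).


D = V_avg/V_supply = 39.9226/43.3 = 0.9220

0.9220


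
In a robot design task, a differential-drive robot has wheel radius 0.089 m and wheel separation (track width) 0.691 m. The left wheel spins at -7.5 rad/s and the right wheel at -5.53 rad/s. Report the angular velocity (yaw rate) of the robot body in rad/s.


omega = r*(wR - wL)/L = 0.089*(-5.53 - (-7.5))/0.691 = 0.2537

0.2537 rad/s


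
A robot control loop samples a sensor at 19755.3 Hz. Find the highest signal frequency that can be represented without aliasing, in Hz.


f_max = f_s/2 = 19755.3/2 = 9877.6500

9877.6500 Hz


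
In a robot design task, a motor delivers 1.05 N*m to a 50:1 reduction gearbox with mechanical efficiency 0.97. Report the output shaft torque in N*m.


tau_out = tau_in * N * eta = 1.05 * 50 * 0.97 = 50.9250

50.9250 N*m


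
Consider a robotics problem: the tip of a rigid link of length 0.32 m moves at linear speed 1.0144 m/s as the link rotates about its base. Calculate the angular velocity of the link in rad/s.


omega = v / L = 1.0144 / 0.32 = 3.1700

3.1700 rad/s


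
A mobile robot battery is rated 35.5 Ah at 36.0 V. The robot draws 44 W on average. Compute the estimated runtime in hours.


E = 35.5*36.0 = 1278.0000 Wh
t = E/P = 1278.0000/44 = 29.0455

29.0455 hours


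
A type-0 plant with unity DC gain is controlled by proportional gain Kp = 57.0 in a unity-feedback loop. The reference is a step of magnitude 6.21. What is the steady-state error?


e_ss = R/(1 + Kp) = 6.21/(1 + 57.0) = 6.21/58.0000 = 0.1071

0.1071


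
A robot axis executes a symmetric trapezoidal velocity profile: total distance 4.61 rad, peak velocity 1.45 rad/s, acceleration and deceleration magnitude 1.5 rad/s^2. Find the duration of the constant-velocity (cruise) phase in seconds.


t_acc = v/a = 0.966667 s, d_acc = v^2/(2a) = 0.700833 rad each
d_cruise = 4.61 - 2*0.700833 = 3.208334 rad
t_cruise = d_cruise/v = 3.208334/1.45 = 2.2126

2.2126 s


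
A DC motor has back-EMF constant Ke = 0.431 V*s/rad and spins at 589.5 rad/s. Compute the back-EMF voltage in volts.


V_emf = Ke * omega = 0.431*589.5 = 254.0745

254.0745 V


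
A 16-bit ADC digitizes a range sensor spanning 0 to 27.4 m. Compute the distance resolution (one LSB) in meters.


res = range / 2^n = 27.4/2^16 = 27.4/65536 = 4.1809e-04

4.1809e-04 m


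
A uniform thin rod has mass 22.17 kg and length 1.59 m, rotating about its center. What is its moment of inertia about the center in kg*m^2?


I = (1/12)*m*L^2 = (1/12)*22.17*1.59^2 = 4.6707

4.6707 kg*m^2


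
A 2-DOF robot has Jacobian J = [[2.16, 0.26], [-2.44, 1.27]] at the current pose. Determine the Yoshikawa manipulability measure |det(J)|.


det(J) = 2.16*1.27 - (0.26)*(-2.44) = 3.3776
|det(J)| = 3.3776

3.3776


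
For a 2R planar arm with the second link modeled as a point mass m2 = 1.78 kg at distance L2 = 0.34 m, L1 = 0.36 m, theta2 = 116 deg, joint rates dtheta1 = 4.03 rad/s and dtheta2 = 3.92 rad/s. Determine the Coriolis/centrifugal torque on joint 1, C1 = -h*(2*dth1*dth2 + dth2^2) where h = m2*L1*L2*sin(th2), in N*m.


h = m2*L1*L2*sin(th2) = 1.78*0.36*0.34*sin(116 deg) = 0.195822
C1 = -h*(2*4.03*3.92 + 3.92^2) = -0.195822*46.9616 = -9.1961

-9.1961 N*m


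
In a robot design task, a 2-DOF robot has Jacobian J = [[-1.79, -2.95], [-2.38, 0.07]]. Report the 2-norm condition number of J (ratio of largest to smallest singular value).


JJ^T eigenvalues: trace(JJ^T) = 17.5759, det(JJ^T) = det(J)^2 = 51.06960369
s_max^2 = (17.5759 + sqrt(104.63384605))/2 = 13.90248434
s_min^2 = (17.5759 - sqrt(104.63384605))/2 = 3.67341566
kappa = s_max/s_min = sqrt(13.90248434/3.67341566) = 1.9454

1.9454


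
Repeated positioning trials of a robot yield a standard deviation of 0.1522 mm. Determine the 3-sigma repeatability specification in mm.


repeatability = 3*sigma = 3*0.1522 = 0.4566

0.4566 mm


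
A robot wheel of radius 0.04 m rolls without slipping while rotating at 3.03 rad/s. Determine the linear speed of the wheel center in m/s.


v = omega * r = 3.03 * 0.04 = 0.1212

0.1212 m/s


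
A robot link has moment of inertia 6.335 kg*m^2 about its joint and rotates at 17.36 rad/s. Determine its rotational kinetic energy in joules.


KE = (1/2)*I*omega^2 = 0.5*6.335*17.36^2 = 954.5882

954.5882 J


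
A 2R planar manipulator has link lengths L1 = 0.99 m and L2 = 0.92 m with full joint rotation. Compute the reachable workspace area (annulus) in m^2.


r_max = L1 + L2 = 1.9100, r_min = |L1 - L2| = 0.0700
A = pi*(r_max^2 - r_min^2) = pi*(3.6481 - 0.0049) = 11.4455

11.4455 m^2


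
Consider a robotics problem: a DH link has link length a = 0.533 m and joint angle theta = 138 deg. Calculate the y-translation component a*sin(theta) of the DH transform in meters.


a*sin(theta) = 0.533*sin(138 deg) = 0.3566

0.3566 m


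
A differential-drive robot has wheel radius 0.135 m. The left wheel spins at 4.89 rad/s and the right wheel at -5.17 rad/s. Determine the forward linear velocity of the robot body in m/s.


v = r*(wR + wL)/2 = 0.135*(-5.17 + 4.89)/2 = -0.0189

-0.0189 m/s


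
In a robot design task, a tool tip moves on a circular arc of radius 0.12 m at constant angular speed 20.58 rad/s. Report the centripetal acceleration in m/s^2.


a_c = omega^2 * r = 20.58^2 * 0.12 = 50.8244

50.8244 m/s^2


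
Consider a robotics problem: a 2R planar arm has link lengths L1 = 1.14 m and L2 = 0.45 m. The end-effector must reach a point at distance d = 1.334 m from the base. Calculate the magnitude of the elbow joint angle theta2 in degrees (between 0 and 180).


cos(th2) = (d^2 - L1^2 - L2^2)/(2*L1*L2) = (1.334^2 - 1.14^2 - 0.45^2)/(2*1.14*0.45) = 0.27042495
th2 = acos(0.27042495) = 74.3104 deg

74.3104 degrees


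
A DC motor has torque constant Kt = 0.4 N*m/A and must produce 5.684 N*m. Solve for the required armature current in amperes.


I = tau / Kt = 5.684/0.4 = 14.2100

14.2100 A


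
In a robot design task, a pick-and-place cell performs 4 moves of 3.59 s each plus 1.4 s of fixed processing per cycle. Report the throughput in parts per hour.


T_cycle = 4*3.59 + 1.4 = 15.7600 s
rate = 3600/T = 228.4264

228.4264 parts/hour


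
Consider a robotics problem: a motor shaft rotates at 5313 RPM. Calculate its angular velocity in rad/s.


omega = 5313 * 2*pi/60 = 556.3761

556.3761 rad/s


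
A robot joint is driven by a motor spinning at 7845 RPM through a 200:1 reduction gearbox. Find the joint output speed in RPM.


omega_joint = omega_motor / N = 7845 / 200 = 39.2250

39.2250 RPM


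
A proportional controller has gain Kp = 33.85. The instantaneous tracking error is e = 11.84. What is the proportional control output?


u_P = Kp * e = 33.85 * 11.84 = 400.7840

400.7840


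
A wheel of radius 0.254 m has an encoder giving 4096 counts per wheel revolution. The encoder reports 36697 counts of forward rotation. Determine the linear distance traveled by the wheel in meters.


revs = 36697/4096 = 8.959229
d = revs * 2*pi*r = 8.959229 * 2*pi*0.254 = 14.2983

14.2983 m


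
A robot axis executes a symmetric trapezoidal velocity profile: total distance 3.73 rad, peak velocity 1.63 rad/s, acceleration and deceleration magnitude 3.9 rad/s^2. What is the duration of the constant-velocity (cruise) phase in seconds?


t_acc = v/a = 0.417949 s, d_acc = v^2/(2a) = 0.340628 rad each
d_cruise = 3.73 - 2*0.340628 = 3.048744 rad
t_cruise = d_cruise/v = 3.048744/1.63 = 1.8704

1.8704 s


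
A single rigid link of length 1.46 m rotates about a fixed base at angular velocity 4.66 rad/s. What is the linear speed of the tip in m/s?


v = L*omega = 1.46 * 4.66 = 6.8036

6.8036 m/s


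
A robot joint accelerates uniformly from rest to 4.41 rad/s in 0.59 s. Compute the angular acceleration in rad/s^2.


alpha = delta_omega / t = 4.41 / 0.59 = 7.4746

7.4746 rad/s^2


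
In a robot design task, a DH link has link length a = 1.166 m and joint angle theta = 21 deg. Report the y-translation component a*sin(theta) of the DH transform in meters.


a*sin(theta) = 1.166*sin(21 deg) = 0.4179

0.4179 m


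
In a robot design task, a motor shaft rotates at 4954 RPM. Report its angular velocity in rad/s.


omega = 4954 * 2*pi/60 = 518.7817

518.7817 rad/s


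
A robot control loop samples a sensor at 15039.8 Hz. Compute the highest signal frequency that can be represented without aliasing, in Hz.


f_max = f_s/2 = 15039.8/2 = 7519.9000

7519.9000 Hz


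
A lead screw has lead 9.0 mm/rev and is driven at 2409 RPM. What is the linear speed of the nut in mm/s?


v = lead * (RPM/60) = 9.0*2409/60 = 361.3500

361.3500 mm/s


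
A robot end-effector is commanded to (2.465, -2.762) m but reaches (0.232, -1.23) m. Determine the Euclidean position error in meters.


dx = 0.232 - (2.465) = -2.2330, dy = -1.23 - (-2.762) = 1.5320
err = sqrt(4.986289 + 2.347024) = 2.7080

2.7080 m


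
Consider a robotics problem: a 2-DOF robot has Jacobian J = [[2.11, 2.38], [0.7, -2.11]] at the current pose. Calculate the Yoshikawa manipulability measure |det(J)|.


det(J) = 2.11*-2.11 - (2.38)*(0.7) = -6.1181
|det(J)| = 6.1181

6.1181


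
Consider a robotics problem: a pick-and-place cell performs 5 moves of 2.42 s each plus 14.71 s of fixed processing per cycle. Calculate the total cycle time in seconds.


T = 5*2.42 + 14.71 = 26.8100

26.8100 s


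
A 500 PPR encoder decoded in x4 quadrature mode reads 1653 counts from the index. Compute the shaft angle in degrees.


angle = counts * 360 / (PPR*4) = 1653 * 360 / 2000 = 297.5400

297.5400 degrees


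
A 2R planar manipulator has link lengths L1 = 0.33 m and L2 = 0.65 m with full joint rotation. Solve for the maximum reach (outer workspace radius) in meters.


r_max = L1 + L2 = 0.33 + 0.65 = 0.9800

0.9800 m


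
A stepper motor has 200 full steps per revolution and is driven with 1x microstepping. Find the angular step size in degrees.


step = 360/(200*1) = 360/200 = 1.8000

1.8000 degrees


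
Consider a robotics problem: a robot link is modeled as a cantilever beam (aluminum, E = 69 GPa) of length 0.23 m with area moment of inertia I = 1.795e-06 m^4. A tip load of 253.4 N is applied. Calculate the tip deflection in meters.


delta = F*L^3/(3*E*I) = 253.4*0.23^3/(3*6.900e+10*1.795e-06)
      = 3.0831178/371565 = 8.2977e-06

8.2977e-06 m


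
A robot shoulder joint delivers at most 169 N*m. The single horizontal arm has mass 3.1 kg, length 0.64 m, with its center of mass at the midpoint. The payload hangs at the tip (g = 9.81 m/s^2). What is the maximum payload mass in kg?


tau_arm = m_arm*g*(L/2) = 3.1*9.81*0.64/2 = 9.7315 N*m
tau_payload = tau_max - tau_arm = 169 - 9.7315 = 159.2685
m_payload = tau_payload / (g*L) = 159.2685 / (9.81*0.64) = 25.3677

25.3677 kg


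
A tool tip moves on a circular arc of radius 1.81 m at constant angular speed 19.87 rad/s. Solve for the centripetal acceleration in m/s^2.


a_c = omega^2 * r = 19.87^2 * 1.81 = 714.6186

714.6186 m/s^2


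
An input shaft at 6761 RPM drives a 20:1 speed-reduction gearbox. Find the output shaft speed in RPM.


omega_out = omega_in / N = 6761 / 20 = 338.0500

338.0500 RPM


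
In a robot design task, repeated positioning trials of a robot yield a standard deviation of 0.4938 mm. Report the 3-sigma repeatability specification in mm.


repeatability = 3*sigma = 3*0.4938 = 1.4814

1.4814 mm


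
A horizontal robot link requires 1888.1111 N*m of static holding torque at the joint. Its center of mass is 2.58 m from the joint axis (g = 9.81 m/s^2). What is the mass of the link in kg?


m = tau / (g*L) = 1888.1111 / (9.81 * 2.58) = 74.6000

74.6000 kg


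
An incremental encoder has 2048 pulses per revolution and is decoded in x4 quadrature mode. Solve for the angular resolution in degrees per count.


resolution = 360 / (PPR * 4) = 360 / 8192 = 0.0439

0.0439 degrees


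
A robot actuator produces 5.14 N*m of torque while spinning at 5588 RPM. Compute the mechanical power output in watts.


omega = 5588 * 2*pi/60 = 585.173992 rad/s
P = tau * omega = 5.14 * 585.173992 = 3007.7943

3007.7943 W


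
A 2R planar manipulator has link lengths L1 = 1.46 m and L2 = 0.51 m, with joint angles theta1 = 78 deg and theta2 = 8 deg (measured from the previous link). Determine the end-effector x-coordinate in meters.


x = L1*cos(th1) + L2*cos(th1+th2) = 1.46*cos(78 deg) + 0.51*cos(86 deg) = 0.3391

0.3391 m


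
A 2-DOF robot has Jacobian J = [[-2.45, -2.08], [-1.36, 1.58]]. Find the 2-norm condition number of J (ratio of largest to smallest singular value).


JJ^T eigenvalues: trace(JJ^T) = 14.6749, det(JJ^T) = det(J)^2 = 44.88732004
s_max^2 = (14.6749 + sqrt(35.80340985))/2 = 10.32924753
s_min^2 = (14.6749 - sqrt(35.80340985))/2 = 4.34565247
kappa = s_max/s_min = sqrt(10.32924753/4.34565247) = 1.5417

1.5417


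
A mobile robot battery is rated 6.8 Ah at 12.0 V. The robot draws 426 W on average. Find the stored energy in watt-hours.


E = capacity * V = 6.8*12.0 = 81.6000

81.6000 Wh


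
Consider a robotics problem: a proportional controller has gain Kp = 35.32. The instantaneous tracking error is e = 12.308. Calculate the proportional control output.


u_P = Kp * e = 35.32 * 12.308 = 434.7186

434.7186


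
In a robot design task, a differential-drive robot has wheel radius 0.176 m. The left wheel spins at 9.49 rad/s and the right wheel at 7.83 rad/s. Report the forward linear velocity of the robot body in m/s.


v = r*(wR + wL)/2 = 0.176*(7.83 + 9.49)/2 = 1.5242

1.5242 m/s


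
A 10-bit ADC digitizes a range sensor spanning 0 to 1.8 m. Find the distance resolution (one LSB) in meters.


res = range / 2^n = 1.8/2^10 = 1.8/1024 = 0.0018

0.0018 m


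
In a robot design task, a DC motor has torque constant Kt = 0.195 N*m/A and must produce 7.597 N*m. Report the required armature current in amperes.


I = tau / Kt = 7.597/0.195 = 38.9590

38.9590 A


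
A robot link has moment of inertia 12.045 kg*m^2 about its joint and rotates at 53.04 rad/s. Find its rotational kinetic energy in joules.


KE = (1/2)*I*omega^2 = 0.5*12.045*53.04^2 = 16942.7475

16942.7475 J


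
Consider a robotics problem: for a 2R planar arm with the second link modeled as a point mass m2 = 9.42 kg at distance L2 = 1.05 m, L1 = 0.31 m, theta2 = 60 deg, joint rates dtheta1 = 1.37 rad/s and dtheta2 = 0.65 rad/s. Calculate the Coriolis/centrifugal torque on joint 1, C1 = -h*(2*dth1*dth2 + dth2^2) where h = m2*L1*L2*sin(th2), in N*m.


h = m2*L1*L2*sin(th2) = 9.42*0.31*1.05*sin(60 deg) = 2.655416
C1 = -h*(2*1.37*0.65 + 0.65^2) = -2.655416*2.2035 = -5.8512

-5.8512 N*m
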